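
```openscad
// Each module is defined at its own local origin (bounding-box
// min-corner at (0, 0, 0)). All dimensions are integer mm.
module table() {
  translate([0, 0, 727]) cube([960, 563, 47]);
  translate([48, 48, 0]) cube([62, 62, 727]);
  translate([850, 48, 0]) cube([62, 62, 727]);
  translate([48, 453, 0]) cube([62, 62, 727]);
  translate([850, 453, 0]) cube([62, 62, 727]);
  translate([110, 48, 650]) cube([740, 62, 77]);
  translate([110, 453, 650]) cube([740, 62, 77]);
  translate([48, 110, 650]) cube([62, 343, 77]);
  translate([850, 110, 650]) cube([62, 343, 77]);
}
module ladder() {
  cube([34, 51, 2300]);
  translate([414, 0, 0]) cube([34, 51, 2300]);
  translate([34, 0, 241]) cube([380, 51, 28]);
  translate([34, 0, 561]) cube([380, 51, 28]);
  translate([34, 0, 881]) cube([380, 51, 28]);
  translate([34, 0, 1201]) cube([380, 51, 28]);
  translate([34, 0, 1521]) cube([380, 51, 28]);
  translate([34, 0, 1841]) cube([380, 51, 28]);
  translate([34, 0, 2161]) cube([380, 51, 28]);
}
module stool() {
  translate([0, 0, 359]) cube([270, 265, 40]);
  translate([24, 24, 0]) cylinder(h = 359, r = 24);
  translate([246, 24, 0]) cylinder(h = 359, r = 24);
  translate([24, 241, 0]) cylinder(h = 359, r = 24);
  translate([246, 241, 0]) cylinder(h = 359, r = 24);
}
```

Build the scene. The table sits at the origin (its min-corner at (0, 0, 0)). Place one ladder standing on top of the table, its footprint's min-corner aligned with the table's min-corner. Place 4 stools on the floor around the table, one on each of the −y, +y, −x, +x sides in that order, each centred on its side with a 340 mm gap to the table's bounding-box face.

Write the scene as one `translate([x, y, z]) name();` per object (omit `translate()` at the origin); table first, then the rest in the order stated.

table();
translate([0, 0, 774]) ladder();
translate([345, -605, 0]) stool();
translate([345, 903, 0]) stool();
translate([-610, 149, 0]) stool();
translate([1300, 149, 0]) stool();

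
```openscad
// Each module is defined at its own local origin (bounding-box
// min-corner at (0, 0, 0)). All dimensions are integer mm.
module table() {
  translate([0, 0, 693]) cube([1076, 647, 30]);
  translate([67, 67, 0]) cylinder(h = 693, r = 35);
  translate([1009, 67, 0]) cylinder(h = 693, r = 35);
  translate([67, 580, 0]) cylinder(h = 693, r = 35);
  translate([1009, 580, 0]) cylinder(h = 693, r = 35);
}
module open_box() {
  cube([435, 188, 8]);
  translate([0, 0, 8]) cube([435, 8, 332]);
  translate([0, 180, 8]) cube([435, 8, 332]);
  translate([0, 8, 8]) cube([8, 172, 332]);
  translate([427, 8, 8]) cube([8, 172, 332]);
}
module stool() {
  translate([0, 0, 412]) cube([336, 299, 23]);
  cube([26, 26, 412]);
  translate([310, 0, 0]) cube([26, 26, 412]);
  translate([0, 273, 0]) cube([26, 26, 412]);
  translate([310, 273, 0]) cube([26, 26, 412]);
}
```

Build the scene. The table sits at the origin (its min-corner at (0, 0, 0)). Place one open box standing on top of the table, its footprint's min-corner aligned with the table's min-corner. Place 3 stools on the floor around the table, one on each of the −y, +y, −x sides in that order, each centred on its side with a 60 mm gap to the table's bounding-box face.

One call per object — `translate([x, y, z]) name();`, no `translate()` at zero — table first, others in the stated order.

table();
translate([0, 0, 723]) open_box();
translate([370, -359, 0]) stool();
translate([370, 707, 0]) stool();
translate([-396, 174, 0]) stool();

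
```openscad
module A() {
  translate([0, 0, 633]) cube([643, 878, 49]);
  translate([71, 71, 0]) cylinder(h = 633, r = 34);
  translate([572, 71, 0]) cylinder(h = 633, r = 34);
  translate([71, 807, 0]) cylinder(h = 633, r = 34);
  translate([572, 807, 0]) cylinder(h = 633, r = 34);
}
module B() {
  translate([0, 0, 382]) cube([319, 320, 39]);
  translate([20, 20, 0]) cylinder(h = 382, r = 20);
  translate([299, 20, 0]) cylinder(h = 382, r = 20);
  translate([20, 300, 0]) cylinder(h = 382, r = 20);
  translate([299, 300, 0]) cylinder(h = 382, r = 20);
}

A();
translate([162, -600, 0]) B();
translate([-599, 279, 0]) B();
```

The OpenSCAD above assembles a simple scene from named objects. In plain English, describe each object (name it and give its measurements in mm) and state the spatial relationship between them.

A is a table: top 643 mm (x) × 878 mm (y), 49 mm thick, upper face at z = 682 mm, on four round legs of 68 mm diameter, each leg's bounding box inset 37 mm from the nearest pair of top edges, running from z = 0 to the bottom of the top.

B is a four-legged stool. The seat is 319×320 mm, 39 mm thick, top at z = 421 mm. It stands on four round legs, each 40 mm in diameter, from z = 0 to the seat underside, each leg's axis is inset half a diameter from the nearest pair of seat edges (so the leg's bounding box is flush with the corner).

Two stools sit around the table at the −y, −x sides.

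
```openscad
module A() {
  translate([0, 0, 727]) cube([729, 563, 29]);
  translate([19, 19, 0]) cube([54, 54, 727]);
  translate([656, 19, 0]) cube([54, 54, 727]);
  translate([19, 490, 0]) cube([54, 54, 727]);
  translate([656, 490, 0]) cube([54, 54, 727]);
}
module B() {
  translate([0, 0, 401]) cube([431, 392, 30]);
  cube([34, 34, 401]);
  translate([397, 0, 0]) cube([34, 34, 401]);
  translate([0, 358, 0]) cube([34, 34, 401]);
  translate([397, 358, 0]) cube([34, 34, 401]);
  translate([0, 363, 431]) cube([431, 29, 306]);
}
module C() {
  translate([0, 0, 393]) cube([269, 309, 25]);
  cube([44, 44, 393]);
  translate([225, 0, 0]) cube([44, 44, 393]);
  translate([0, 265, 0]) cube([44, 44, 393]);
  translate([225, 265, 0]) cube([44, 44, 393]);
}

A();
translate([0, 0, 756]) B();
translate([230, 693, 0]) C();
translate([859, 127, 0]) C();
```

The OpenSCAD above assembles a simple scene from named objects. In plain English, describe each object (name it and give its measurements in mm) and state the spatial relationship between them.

A is a rectangular dining table. The top is 729×563×29 mm with its upper surface at z = 756 mm. It stands on four 54×54 mm square legs, each inset 19 mm from the nearest pair of top edges, running from the floor to the underside of the top.

B is a chair. The seat is a 431×392×30 mm slab with its top at z = 431 mm, on four 34×34 mm corner legs (flush with the seat edges, standing on z = 0). A flat backrest 29 mm thick, 306 mm tall, spans the full seat width and rises from the seat top along its +y edge, rear face flush with the rear of the seat.

C is a four-legged stool. The seat is 269×309 mm, 25 mm thick, top at z = 418 mm. It stands on four square legs, each 44×44 mm in cross-section, from z = 0 to the seat underside, each flush with a corner of the seat.

The chair is on top of the table. Two stools sit around the table at the +y, +x sides.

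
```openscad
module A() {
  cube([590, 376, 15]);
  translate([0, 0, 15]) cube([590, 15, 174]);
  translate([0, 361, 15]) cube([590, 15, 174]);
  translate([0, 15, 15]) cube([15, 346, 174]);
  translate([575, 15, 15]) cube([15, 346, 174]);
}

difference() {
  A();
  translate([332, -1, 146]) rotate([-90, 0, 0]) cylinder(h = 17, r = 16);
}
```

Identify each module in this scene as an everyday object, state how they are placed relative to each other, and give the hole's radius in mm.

The subtracted cylinder has r = 16 mm.

A is an open box. The open box has a circular hole through its front wall. The hole's radius is 16 mm.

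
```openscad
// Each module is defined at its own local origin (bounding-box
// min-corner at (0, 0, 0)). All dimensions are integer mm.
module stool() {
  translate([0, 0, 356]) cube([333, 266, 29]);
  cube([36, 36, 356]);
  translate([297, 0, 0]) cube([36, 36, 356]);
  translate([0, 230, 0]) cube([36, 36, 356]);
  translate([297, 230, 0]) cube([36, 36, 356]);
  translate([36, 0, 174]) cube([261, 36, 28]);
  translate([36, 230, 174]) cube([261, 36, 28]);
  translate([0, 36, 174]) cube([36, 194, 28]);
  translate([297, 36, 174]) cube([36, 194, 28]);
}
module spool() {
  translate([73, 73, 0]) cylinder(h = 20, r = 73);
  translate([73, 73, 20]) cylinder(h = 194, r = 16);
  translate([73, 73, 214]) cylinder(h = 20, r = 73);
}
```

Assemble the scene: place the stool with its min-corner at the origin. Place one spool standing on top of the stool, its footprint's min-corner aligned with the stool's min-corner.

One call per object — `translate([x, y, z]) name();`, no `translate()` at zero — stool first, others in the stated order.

stool();
translate([0, 0, 385]) spool();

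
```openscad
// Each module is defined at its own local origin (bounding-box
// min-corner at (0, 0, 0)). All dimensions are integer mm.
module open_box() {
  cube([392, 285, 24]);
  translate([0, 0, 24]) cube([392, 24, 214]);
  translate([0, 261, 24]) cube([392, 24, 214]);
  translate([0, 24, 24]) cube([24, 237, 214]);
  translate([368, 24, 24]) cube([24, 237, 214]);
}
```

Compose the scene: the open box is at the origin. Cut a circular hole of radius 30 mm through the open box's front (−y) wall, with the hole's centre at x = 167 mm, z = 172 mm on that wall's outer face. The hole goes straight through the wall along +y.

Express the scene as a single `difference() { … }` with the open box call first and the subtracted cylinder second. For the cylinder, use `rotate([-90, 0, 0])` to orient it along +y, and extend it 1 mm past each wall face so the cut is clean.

difference() {
  open_box();
  translate([167, -1, 172]) rotate([-90, 0, 0]) cylinder(h = 26, r = 30);
}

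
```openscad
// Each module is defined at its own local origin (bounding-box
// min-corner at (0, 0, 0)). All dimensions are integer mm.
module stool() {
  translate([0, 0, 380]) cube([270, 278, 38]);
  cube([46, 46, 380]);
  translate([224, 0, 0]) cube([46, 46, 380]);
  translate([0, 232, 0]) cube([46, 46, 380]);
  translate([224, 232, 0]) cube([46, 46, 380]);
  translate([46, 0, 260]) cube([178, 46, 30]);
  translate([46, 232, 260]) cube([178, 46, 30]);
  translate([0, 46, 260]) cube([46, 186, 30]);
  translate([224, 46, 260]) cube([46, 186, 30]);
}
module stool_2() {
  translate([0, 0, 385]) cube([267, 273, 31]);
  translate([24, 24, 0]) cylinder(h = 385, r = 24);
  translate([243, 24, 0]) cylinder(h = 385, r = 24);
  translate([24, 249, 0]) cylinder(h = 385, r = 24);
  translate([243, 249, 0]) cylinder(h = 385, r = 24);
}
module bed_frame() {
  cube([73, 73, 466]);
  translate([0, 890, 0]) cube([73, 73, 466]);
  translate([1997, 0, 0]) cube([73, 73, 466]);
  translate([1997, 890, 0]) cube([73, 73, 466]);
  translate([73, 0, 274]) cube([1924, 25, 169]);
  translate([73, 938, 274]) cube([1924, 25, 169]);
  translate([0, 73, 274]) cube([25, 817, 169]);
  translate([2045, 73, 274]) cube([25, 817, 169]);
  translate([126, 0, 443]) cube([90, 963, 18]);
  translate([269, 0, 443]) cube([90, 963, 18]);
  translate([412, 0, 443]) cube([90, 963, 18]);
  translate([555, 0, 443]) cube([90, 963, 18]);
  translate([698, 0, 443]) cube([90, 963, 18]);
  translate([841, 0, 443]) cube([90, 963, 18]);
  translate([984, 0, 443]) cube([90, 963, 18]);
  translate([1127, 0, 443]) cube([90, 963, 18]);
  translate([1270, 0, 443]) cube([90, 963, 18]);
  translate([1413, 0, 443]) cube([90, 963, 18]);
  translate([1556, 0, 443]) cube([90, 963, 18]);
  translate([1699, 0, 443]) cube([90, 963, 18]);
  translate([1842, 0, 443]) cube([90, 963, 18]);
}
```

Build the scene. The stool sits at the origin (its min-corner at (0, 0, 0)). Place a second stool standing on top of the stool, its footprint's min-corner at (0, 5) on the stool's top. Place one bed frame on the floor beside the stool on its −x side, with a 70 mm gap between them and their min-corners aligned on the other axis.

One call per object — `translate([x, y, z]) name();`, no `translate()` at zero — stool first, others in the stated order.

stool();
translate([0, 5, 418]) stool_2();
translate([-2140, 0, 0]) bed_frame();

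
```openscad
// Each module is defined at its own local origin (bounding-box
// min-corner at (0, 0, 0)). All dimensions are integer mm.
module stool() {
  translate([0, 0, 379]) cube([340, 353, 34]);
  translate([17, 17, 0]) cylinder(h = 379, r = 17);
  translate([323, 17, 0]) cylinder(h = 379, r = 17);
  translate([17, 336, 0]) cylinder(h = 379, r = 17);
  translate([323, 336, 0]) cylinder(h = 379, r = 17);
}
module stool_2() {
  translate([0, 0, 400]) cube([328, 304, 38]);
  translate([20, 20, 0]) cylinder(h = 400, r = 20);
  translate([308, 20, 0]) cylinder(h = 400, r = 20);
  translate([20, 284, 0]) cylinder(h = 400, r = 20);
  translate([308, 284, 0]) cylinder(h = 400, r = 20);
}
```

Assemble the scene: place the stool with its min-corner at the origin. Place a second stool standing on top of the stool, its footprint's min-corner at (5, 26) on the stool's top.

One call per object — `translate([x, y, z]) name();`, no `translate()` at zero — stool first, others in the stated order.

stool();
translate([5, 26, 413]) stool_2();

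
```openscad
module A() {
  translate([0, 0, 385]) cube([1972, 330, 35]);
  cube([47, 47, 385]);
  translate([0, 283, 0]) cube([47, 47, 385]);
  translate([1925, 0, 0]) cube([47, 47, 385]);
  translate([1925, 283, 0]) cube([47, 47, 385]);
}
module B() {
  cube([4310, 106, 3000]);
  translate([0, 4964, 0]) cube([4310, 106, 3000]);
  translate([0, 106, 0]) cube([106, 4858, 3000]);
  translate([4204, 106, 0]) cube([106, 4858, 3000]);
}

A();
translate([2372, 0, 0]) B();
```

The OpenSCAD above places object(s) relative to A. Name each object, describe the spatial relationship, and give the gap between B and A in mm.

The house frame's nearest face is 400 mm from the bench's +x face.

A is a bench. B is a house frame. The house frame is on the floor beside the bench on its +x side. The gap between the house frame and the bench is 400 mm.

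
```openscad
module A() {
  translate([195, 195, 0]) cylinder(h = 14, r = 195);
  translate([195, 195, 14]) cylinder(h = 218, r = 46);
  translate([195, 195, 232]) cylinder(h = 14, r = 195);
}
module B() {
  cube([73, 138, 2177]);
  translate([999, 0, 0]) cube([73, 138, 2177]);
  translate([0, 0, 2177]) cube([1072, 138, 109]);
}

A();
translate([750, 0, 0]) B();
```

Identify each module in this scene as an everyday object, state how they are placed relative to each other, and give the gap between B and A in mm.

A is a spool. B is a door frame. The door frame is on the floor beside the spool on its +x side. The gap between the door frame and the spool is 360 mm.

The door frame's nearest face is 360 mm from the spool's +x face.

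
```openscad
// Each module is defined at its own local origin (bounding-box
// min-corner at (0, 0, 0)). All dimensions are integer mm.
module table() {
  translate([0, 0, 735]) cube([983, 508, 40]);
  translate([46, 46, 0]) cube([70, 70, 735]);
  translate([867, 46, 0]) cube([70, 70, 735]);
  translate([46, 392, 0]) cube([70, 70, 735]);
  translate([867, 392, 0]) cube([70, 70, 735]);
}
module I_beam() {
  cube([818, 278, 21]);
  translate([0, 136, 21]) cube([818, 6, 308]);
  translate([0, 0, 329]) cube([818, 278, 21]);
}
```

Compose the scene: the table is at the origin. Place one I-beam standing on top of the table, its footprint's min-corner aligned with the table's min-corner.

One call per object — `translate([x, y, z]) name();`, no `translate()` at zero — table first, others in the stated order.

table();
translate([0, 0, 775]) I_beam();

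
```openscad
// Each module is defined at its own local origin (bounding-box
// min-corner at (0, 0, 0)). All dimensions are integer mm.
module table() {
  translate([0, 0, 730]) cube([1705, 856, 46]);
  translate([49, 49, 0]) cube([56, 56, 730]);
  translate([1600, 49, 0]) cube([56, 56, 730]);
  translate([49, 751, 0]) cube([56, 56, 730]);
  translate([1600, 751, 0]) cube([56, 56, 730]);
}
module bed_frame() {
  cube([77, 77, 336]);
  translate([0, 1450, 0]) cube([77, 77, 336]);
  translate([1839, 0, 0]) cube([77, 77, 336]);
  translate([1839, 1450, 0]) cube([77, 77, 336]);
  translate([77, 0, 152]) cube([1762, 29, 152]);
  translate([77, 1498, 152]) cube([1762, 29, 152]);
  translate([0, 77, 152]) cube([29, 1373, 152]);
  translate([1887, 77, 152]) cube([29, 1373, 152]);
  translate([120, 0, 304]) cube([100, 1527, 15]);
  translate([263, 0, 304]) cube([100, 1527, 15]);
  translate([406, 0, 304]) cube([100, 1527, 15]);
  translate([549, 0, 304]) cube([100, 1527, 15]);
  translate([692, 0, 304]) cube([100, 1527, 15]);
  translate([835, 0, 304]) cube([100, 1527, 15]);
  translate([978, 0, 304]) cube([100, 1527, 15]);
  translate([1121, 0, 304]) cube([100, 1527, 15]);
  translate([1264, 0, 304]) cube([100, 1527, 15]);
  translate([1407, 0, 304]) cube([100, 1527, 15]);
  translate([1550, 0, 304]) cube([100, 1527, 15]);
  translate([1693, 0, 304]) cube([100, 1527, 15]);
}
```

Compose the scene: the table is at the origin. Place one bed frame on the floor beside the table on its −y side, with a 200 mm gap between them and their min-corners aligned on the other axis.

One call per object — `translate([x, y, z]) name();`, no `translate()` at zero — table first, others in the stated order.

table();
translate([0, -1727, 0]) bed_frame();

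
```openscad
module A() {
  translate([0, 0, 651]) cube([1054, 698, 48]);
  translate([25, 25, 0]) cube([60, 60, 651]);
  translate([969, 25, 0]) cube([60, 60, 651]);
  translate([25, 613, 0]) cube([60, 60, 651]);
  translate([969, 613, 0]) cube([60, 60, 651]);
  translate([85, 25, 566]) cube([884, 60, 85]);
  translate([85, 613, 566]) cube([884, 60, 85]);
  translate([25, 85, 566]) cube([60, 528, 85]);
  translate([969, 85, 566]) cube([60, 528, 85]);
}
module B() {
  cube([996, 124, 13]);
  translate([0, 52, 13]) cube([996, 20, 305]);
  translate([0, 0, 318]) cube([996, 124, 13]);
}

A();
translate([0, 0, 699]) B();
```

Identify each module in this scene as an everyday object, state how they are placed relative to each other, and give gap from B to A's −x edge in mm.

A is a table. B is an I-beam. The I-beam is on top of the table. The gap from the I-beam to the table's −x edge is 0 mm.

The I-beam's min-x is at 0; the table's min-x is 0; gap = 0 mm.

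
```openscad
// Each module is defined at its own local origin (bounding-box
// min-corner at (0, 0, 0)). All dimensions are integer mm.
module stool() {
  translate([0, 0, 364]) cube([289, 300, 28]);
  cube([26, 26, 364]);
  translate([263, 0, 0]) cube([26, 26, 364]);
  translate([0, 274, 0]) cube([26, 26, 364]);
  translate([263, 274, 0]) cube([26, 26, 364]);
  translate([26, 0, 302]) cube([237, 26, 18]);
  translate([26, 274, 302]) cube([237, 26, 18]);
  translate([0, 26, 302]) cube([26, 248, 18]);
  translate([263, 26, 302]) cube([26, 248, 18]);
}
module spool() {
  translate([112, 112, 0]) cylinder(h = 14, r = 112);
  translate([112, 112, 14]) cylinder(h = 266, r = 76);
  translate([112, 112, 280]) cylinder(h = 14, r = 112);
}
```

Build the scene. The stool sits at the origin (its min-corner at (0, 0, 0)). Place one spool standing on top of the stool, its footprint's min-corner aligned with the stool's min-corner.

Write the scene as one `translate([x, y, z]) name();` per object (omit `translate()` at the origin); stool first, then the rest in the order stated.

stool();
translate([0, 0, 392]) spool();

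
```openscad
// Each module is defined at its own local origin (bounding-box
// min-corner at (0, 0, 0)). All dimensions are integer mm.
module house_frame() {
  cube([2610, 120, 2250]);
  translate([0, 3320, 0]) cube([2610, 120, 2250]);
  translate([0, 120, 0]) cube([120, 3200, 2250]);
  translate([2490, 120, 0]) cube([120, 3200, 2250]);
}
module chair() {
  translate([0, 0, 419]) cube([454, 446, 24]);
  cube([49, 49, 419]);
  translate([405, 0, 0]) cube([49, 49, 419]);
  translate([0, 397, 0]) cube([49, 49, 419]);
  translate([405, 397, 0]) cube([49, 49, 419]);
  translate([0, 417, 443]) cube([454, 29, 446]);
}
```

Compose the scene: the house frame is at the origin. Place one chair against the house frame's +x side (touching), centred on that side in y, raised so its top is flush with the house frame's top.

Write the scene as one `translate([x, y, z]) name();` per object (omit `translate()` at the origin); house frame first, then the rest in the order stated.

house_frame();
translate([2610, 1497, 1361]) chair();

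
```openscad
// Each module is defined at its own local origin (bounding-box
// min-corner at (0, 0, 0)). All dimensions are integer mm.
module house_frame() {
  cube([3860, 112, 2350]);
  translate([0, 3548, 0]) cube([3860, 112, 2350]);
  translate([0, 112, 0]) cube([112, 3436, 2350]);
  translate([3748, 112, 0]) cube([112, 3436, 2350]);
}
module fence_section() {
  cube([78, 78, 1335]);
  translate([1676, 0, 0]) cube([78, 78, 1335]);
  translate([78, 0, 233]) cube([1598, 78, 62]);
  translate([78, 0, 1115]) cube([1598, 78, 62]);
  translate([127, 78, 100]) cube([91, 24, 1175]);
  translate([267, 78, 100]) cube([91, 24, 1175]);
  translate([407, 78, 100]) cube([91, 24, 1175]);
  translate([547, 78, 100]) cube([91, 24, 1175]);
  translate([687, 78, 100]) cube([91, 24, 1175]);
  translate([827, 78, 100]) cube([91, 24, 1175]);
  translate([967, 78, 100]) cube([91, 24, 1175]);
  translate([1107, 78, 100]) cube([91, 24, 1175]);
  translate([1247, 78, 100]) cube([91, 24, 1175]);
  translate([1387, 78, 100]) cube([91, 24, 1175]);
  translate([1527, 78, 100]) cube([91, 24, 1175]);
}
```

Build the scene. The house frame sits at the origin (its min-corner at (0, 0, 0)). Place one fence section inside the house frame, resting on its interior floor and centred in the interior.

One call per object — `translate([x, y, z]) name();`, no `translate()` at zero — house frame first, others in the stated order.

house_frame();
translate([1053, 1779, 0]) fence_section();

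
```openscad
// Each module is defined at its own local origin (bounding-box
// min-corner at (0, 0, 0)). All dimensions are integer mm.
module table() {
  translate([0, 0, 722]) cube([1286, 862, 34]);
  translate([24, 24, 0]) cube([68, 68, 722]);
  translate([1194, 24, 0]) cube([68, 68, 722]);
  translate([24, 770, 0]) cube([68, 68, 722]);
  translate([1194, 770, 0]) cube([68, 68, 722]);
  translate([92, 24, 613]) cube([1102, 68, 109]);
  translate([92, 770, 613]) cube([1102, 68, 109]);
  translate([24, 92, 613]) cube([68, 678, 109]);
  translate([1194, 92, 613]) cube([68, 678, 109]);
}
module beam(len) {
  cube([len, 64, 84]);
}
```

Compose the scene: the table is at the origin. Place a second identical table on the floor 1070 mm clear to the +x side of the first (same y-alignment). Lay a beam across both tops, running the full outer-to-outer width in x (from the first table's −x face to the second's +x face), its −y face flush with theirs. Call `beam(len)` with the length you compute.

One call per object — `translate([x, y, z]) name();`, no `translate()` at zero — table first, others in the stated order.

table();
translate([2356, 0, 0]) table();
translate([0, 0, 756]) beam(3642);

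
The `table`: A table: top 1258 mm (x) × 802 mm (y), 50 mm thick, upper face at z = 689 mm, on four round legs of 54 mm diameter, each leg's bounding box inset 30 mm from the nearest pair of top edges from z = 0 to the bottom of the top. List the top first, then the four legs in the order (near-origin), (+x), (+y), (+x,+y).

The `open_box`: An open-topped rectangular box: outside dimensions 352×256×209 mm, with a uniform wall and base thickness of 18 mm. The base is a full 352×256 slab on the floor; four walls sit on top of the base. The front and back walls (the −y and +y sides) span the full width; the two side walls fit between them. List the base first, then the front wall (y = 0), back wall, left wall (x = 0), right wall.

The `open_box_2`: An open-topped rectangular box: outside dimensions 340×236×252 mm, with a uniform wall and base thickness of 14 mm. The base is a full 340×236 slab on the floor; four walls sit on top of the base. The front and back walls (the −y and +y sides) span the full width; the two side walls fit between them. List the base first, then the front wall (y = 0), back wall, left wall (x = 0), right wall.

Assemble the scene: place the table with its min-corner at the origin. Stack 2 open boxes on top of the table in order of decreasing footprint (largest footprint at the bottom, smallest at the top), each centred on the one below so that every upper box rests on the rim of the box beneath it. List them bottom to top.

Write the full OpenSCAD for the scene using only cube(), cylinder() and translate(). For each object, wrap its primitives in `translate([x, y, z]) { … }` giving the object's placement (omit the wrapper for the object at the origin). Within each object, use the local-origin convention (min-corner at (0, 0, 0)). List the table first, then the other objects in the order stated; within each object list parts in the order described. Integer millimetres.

translate([0, 0, 639]) cube([1258, 802, 50]);
translate([57, 57, 0]) cylinder(h = 639, r = 27);
translate([1201, 57, 0]) cylinder(h = 639, r = 27);
translate([57, 745, 0]) cylinder(h = 639, r = 27);
translate([1201, 745, 0]) cylinder(h = 639, r = 27);
translate([453, 273, 689]) {
  cube([352, 256, 18]);
  translate([0, 0, 18]) cube([352, 18, 191]);
  translate([0, 238, 18]) cube([352, 18, 191]);
  translate([0, 18, 18]) cube([18, 220, 191]);
  translate([334, 18, 18]) cube([18, 220, 191]);
}
translate([459, 283, 898]) {
  cube([340, 236, 14]);
  translate([0, 0, 14]) cube([340, 14, 238]);
  translate([0, 222, 14]) cube([340, 14, 238]);
  translate([0, 14, 14]) cube([14, 208, 238]);
  translate([326, 14, 14]) cube([14, 208, 238]);
}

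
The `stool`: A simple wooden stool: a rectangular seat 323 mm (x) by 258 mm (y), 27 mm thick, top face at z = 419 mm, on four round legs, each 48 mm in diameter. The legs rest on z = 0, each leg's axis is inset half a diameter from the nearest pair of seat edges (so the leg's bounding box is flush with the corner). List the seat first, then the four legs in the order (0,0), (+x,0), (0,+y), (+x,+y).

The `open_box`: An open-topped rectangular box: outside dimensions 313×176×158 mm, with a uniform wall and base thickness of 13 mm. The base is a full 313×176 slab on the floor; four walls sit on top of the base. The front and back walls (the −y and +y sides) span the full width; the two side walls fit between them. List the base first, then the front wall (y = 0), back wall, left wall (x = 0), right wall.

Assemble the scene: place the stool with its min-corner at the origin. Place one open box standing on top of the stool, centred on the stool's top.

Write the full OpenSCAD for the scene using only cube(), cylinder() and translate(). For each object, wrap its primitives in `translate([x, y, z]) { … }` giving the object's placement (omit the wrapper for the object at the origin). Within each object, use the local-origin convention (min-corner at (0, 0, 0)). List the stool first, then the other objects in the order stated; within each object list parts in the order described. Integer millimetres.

translate([0, 0, 392]) cube([323, 258, 27]);
translate([24, 24, 0]) cylinder(h = 392, r = 24);
translate([299, 24, 0]) cylinder(h = 392, r = 24);
translate([24, 234, 0]) cylinder(h = 392, r = 24);
translate([299, 234, 0]) cylinder(h = 392, r = 24);
translate([5, 41, 419]) {
  cube([313, 176, 13]);
  translate([0, 0, 13]) cube([313, 13, 145]);
  translate([0, 163, 13]) cube([313, 13, 145]);
  translate([0, 13, 13]) cube([13, 150, 145]);
  translate([300, 13, 13]) cube([13, 150, 145]);
}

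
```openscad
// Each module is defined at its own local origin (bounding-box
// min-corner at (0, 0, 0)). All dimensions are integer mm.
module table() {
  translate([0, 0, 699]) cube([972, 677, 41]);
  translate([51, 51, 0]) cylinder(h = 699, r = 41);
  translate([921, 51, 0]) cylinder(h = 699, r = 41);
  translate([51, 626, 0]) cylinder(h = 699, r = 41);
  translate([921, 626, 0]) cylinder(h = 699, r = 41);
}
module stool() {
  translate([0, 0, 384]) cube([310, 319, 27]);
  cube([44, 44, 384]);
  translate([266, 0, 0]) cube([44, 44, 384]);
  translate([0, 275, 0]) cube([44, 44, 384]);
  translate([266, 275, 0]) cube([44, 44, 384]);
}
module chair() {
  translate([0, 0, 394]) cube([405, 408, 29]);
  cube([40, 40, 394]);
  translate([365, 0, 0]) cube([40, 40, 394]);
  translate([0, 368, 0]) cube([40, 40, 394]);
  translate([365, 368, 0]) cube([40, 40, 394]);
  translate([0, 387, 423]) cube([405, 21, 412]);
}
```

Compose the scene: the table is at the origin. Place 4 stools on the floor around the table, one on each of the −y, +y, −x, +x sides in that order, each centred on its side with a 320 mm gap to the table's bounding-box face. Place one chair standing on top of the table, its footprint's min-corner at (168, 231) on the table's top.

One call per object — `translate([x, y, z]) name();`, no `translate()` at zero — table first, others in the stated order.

table();
translate([331, -639, 0]) stool();
translate([331, 997, 0]) stool();
translate([-630, 179, 0]) stool();
translate([1292, 179, 0]) stool();
translate([168, 231, 740]) chair();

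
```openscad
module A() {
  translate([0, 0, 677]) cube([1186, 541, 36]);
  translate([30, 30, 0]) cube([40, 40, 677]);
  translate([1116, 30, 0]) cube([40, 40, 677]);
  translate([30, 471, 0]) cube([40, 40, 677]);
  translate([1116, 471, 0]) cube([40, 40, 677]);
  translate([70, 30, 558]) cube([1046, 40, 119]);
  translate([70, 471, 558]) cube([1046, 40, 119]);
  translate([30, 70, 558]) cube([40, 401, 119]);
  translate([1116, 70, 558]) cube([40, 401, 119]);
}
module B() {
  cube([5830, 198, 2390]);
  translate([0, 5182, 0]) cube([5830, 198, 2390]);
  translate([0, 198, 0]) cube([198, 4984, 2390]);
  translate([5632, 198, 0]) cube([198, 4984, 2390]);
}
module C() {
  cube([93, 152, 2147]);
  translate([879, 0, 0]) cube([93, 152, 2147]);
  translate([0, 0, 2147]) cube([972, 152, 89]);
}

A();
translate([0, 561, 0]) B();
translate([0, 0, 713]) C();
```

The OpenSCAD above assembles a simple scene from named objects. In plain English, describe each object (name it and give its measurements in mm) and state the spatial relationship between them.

A is a table: top 1186 mm (x) × 541 mm (y), 36 mm thick, upper face at z = 713 mm, on four 40×40 mm square legs, each inset 30 mm from the nearest pair of top edges, running from z = 0 to the bottom of the top. Four apron rails, 40 mm thick and 119 mm tall, run between adjacent legs with their top edges flush with the underside of the top and their outer faces flush with the legs' outer faces.

B is a box-shaped house frame (walls only): outside footprint 5830×5380 mm, wall height 2390 mm, wall thickness 198 mm. The two y-facing walls run the full x-width; the two x-facing walls fit between the inner faces of the y-facing walls.

C is a rectangular door frame: two vertical jambs of 93×152 mm section, 2147 mm tall, with a clear opening 786 mm wide between their inner faces. A header 89 mm tall and 152 mm deep lies on top of the jambs and spans the full outside width.

The house frame is on the floor beside the table on its +y side. The door frame is on top of the table.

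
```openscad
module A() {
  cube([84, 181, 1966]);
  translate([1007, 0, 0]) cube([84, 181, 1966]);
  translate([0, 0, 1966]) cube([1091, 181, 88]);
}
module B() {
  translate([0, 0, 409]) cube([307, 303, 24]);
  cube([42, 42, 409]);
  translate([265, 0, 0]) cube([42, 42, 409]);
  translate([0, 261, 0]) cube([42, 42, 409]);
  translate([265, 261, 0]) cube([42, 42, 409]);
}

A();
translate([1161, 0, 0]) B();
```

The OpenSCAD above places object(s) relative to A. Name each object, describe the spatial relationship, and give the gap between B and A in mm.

A is a door frame. B is a stool. The stool is on the floor beside the door frame on its +x side. The gap between the stool and the door frame is 70 mm.

The stool's nearest face is 70 mm from the door frame's +x face.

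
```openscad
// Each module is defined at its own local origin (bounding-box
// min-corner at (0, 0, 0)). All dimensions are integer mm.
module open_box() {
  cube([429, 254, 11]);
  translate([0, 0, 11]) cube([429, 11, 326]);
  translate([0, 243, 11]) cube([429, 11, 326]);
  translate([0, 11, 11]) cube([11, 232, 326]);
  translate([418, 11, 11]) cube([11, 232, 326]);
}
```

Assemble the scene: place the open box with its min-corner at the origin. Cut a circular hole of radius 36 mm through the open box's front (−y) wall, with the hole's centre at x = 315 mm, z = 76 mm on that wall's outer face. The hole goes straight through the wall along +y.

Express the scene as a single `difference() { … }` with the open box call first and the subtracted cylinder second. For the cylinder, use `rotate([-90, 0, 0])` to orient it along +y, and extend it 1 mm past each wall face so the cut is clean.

difference() {
  open_box();
  translate([315, -1, 76]) rotate([-90, 0, 0]) cylinder(h = 13, r = 36);
}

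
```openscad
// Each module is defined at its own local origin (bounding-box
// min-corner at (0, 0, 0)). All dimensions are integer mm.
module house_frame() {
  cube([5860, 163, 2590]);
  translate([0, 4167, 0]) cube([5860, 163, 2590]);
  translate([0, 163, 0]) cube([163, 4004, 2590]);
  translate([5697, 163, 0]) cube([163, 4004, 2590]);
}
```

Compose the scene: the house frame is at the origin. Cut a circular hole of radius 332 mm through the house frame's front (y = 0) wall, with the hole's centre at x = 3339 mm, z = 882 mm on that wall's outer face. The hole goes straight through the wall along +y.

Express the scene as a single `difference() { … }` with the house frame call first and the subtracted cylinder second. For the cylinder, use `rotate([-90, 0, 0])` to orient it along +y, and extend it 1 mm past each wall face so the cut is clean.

difference() {
  house_frame();
  translate([3339, -1, 882]) rotate([-90, 0, 0]) cylinder(h = 165, r = 332);
}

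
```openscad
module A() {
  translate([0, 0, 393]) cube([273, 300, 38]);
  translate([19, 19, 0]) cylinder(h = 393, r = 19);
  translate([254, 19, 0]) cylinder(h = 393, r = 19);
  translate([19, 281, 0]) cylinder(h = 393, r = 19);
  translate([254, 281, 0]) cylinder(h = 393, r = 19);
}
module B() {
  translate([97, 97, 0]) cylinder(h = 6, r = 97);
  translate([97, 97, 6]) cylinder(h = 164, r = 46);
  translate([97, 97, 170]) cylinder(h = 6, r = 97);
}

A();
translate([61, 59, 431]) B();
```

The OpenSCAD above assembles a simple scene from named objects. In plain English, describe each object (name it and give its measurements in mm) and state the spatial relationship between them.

A is a four-legged stool. The seat is a 273×300×38 mm slab whose top surface is at z = 431 mm; four round legs, each 38 mm in diameter, run from the floor (z = 0) to the underside of the seat, each leg's axis is inset half a diameter from the nearest pair of seat edges (so the leg's bounding box is flush with the corner).

B is a spool: two coaxial disc flanges of radius 97 mm and thickness 6 mm, joined by a core cylinder of radius 46 mm and height 164 mm. The lower flange rests on z = 0 and the three cylinders share a vertical axis.

The spool is on top of the stool.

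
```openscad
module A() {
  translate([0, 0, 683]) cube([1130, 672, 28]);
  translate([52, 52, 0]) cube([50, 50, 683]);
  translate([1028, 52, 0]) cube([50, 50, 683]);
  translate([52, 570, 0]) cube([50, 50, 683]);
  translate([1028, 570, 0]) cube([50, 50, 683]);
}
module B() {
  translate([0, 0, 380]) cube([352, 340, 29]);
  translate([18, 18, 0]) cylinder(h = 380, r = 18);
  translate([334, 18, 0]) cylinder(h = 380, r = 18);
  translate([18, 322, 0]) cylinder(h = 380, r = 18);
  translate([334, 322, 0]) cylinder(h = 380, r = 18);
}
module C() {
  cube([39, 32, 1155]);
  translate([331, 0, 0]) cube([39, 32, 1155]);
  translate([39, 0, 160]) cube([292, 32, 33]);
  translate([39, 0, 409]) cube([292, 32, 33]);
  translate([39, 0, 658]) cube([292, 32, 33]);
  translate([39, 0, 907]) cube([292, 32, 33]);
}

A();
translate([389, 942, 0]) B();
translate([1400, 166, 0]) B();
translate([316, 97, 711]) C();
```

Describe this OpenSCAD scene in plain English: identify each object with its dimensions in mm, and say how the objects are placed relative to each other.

A is a table: top 1130 mm (x) × 672 mm (y), 28 mm thick, upper face at z = 711 mm, on four 50×50 mm square legs, each inset 52 mm from the nearest pair of top edges, running from z = 0 to the bottom of the top.

B is a four-legged stool. The seat is 352×340 mm, 29 mm thick, top at z = 409 mm. It stands on four round legs, each 36 mm in diameter, from z = 0 to the seat underside, each leg's axis is inset half a diameter from the nearest pair of seat edges (so the leg's bounding box is flush with the corner).

C is a straight ladder. Two 39×32 mm vertical rails, 1155 mm tall, stand 370 mm apart (outside-to-outside) with their front faces coplanar on the −y side. 4 rungs, each 32 mm deep and 33 mm tall, span between the inner faces of the rails, front faces flush with the rails. The lowest rung's underside is at z = 160 mm and rungs are spaced 249 mm apart (underside to underside).

Two stools sit around the table at the +y, +x sides. The ladder is on top of the table.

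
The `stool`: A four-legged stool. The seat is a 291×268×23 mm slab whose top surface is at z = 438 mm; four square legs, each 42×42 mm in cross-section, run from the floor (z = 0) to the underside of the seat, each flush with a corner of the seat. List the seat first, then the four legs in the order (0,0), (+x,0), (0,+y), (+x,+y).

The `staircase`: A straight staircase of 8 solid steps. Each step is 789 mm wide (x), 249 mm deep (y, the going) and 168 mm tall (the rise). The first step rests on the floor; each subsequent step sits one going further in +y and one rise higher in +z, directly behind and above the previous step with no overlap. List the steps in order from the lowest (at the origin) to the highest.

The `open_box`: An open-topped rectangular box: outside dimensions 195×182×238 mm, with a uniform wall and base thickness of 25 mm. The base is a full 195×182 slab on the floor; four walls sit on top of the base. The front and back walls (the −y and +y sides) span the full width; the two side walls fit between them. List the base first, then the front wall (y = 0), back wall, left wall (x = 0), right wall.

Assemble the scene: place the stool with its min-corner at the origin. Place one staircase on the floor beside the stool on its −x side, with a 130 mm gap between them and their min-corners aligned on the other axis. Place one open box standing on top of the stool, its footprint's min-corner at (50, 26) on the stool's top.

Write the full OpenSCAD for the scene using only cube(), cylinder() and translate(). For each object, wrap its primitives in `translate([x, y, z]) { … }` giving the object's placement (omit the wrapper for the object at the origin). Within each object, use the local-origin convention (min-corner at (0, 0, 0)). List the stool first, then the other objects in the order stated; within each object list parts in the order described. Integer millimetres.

translate([0, 0, 415]) cube([291, 268, 23]);
cube([42, 42, 415]);
translate([249, 0, 0]) cube([42, 42, 415]);
translate([0, 226, 0]) cube([42, 42, 415]);
translate([249, 226, 0]) cube([42, 42, 415]);
translate([-919, 0, 0]) {
  cube([789, 249, 168]);
  translate([0, 249, 168]) cube([789, 249, 168]);
  translate([0, 498, 336]) cube([789, 249, 168]);
  translate([0, 747, 504]) cube([789, 249, 168]);
  translate([0, 996, 672]) cube([789, 249, 168]);
  translate([0, 1245, 840]) cube([789, 249, 168]);
  translate([0, 1494, 1008]) cube([789, 249, 168]);
  translate([0, 1743, 1176]) cube([789, 249, 168]);
}
translate([50, 26, 438]) {
  cube([195, 182, 25]);
  translate([0, 0, 25]) cube([195, 25, 213]);
  translate([0, 157, 25]) cube([195, 25, 213]);
  translate([0, 25, 25]) cube([25, 132, 213]);
  translate([170, 25, 25]) cube([25, 132, 213]);
}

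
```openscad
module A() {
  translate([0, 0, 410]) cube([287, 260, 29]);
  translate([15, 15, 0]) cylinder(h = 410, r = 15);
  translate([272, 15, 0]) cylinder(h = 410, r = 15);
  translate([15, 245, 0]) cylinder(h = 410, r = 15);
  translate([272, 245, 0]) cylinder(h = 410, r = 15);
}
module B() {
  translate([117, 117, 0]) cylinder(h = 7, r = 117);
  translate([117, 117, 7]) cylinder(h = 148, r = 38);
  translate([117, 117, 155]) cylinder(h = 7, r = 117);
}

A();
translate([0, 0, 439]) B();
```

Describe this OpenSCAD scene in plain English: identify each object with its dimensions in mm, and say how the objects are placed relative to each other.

A is a four-legged stool. The seat is a 287×260×29 mm slab whose top surface is at z = 439 mm; four round legs, each 30 mm in diameter, run from the floor (z = 0) to the underside of the seat, each leg's axis is inset half a diameter from the nearest pair of seat edges (so the leg's bounding box is flush with the corner).

B is a spool: two coaxial disc flanges of radius 117 mm and thickness 7 mm, joined by a core cylinder of radius 38 mm and height 148 mm. The lower flange rests on z = 0 and the three cylinders share a vertical axis.

The spool is on top of the stool.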